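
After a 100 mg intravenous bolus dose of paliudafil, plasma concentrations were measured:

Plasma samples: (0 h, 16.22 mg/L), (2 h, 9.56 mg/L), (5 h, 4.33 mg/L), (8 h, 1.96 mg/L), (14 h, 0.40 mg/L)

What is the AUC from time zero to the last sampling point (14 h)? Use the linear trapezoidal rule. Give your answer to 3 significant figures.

AUC = 63.1 mg/L·h

Trapezoidal AUC_0→14:
  [0→2]: (16.22+9.56)/2 × 2 = 25.78
  [2→5]: (9.56+4.33)/2 × 3 = 20.835
  [5→8]: (4.33+1.96)/2 × 3 = 9.435
  [8→14]: (1.96+0.40)/2 × 6 = 7.08
  Sum = 63.13 mg/L·h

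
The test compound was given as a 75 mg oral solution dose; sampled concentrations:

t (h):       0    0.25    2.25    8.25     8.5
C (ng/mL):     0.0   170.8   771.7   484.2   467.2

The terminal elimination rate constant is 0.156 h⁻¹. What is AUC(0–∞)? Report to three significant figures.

Trapezoidal AUC_0→8.5:
  [0→0.25]: (0.0+170.8)/2 × 0.25 = 21.35
  [0.25→2.25]: (170.8+771.7)/2 × 2 = 942.5
  [2.25→8.25]: (771.7+484.2)/2 × 6 = 3767.7
  [8.25→8.5]: (484.2+467.2)/2 × 0.25 = 118.925
  Sum = 4850.475 ng/mL·h
Extrapolated tail: C_last / k_e = 467.2 / 0.156 = 2994.872
AUC_0→∞ = 4850.475 + 2994.872 = 7845.347 ng/mL·h

AUC = 7850 ng/mL·h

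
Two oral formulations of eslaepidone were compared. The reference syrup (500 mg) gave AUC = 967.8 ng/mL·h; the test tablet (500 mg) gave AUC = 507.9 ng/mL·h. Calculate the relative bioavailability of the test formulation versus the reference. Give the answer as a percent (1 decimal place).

F_rel = 52.5%

F_rel = (AUC_test/D_test) / (AUC_ref/D_ref)
      = (507.9/500) / (967.8/500)
      = 1.0158 / 1.9356 = 0.5248 = 52.48%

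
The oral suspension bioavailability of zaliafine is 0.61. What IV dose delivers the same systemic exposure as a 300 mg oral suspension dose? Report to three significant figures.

D_iv = 183 mg

Systemic exposure from an extravascular dose = F × D_ev, so the equivalent IV dose is F × D_ev.
D_iv = F × D_ev = 0.61 × 300 = 183 mg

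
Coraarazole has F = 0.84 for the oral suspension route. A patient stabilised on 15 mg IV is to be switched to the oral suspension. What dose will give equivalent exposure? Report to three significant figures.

For equal systemic exposure: F × D_ev = D_iv
D_ev = D_iv / F = 15 / 0.84 = 17.8571 mg

D_oral = 17.9 mg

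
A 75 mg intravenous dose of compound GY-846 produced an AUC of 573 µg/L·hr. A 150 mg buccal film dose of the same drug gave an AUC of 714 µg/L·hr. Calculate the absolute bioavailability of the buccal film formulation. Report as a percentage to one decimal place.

F = 62.3%

F = (AUC_ev / D_ev) / (AUC_iv / D_iv)
  = (714/150) / (573/75)
  = 4.76 / 7.64 = 0.6230
  = 62.30%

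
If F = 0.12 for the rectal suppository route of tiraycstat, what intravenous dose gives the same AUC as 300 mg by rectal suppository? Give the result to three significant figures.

Systemic exposure from an extravascular dose = F × D_ev, so the equivalent IV dose is F × D_ev.
D_iv = F × D_ev = 0.12 × 300 = 36 mg

D_iv = 36.0 mg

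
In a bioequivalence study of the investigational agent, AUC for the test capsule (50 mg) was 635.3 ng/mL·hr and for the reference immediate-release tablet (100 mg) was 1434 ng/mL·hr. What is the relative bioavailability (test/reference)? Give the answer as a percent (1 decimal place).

F_rel = (AUC_test/D_test) / (AUC_ref/D_ref)
      = (635.3/50) / (1434/100)
      = 12.706 / 14.34 = 0.8861 = 88.61%

F_rel = 88.6%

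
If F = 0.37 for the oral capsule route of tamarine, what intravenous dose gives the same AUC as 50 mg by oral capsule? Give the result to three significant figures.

Systemic exposure from an extravascular dose = F × D_ev, so the equivalent IV dose is F × D_ev.
D_iv = F × D_ev = 0.37 × 50 = 18.5 mg

D_iv = 18.5 mg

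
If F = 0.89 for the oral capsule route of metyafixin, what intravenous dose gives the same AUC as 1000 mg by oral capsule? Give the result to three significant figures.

Systemic exposure from an extravascular dose = F × D_ev, so the equivalent IV dose is F × D_ev.
D_iv = F × D_ev = 0.89 × 1000 = 890 mg

D_iv = 890 mg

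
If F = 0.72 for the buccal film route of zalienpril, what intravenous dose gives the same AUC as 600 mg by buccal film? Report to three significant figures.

D_iv = 432 mg

Systemic exposure from an extravascular dose = F × D_ev, so the equivalent IV dose is F × D_ev.
D_iv = F × D_ev = 0.72 × 600 = 432 mg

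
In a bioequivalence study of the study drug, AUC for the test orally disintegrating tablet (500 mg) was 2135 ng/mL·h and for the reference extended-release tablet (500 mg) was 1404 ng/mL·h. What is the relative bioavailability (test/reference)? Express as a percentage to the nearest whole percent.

F_rel = (AUC_test/D_test) / (AUC_ref/D_ref)
      = (2135/500) / (1404/500)
      = 4.27 / 2.808 = 1.5207 = 152.07%

F_rel = 152%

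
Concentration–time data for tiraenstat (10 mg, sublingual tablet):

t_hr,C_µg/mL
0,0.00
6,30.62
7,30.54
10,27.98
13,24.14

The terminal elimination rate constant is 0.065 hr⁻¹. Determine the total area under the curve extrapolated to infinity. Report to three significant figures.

AUC = 660 µg/mL·hr

Trapezoidal AUC_0→13:
  [0→6]: (0.00+30.62)/2 × 6 = 91.86
  [6→7]: (30.62+30.54)/2 × 1 = 30.58
  [7→10]: (30.54+27.98)/2 × 3 = 87.78
  [10→13]: (27.98+24.14)/2 × 3 = 78.18
  Sum = 288.4 µg/mL·hr
Extrapolated tail: C_last / k_e = 24.14 / 0.065 = 371.385
AUC_0→∞ = 288.4 + 371.385 = 659.785 µg/mL·hr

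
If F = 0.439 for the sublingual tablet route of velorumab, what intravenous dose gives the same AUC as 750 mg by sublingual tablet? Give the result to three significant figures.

Systemic exposure from an extravascular dose = F × D_ev, so the equivalent IV dose is F × D_ev.
D_iv = F × D_ev = 0.439 × 750 = 329.25 mg

D_iv = 329 mg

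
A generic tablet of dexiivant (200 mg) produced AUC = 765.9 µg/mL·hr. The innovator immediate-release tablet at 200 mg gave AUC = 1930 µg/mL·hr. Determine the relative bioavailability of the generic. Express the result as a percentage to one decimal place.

F_rel = 39.7%

F_rel = (AUC_test/D_test) / (AUC_ref/D_ref)
      = (765.9/200) / (1930/200)
      = 3.8295 / 9.65 = 0.3968 = 39.68%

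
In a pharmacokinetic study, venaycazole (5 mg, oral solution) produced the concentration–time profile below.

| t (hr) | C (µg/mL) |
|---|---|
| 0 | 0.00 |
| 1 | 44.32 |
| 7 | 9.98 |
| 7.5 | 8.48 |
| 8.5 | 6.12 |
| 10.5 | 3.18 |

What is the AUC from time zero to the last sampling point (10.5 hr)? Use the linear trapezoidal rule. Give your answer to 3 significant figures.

AUC = 206 µg/mL·hr

Trapezoidal AUC_0→10.5:
  [0→1]: (0.00+44.32)/2 × 1 = 22.16
  [1→7]: (44.32+9.98)/2 × 6 = 162.9
  [7→7.5]: (9.98+8.48)/2 × 0.5 = 4.615
  [7.5→8.5]: (8.48+6.12)/2 × 1 = 7.3
  [8.5→10.5]: (6.12+3.18)/2 × 2 = 9.3
  Sum = 206.275 µg/mL·hr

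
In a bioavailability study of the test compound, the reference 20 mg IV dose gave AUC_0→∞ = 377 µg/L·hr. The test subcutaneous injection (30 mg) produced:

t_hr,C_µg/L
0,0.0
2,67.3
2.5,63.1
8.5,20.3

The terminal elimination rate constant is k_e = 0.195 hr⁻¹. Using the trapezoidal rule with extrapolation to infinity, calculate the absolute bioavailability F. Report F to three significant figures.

Trapezoidal AUC_0→8.5 (subcutaneous injection):
  [0→2]: (0.0+67.3)/2 × 2 = 67.3
  [2→2.5]: (67.3+63.1)/2 × 0.5 = 32.6
  [2.5→8.5]: (63.1+20.3)/2 × 6 = 250.2
  Sum = 350.1 µg/L·hr
Tail: C_last/k_e = 20.3/0.195 = 104.103
AUC_0→∞ (subcutaneous injection) = 350.1 + 104.103 = 454.203 µg/L·hr
F = (AUC_ev/D_ev)/(AUC_iv/D_iv) = (454.203/30)/(377/20) = 15.1401/18.85 = 0.8032

F = 0.803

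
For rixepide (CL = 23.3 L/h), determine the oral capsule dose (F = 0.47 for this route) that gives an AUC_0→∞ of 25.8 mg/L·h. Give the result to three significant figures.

Dose = CL × AUC_0→∞ / F
     = 23.3 × 25.8 / 0.47 = 1279.02 mg

Dose = 1280 mg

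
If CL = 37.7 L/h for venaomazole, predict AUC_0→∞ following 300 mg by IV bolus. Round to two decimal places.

AUC = 7.96 mg/L·h

AUC_0→∞ = Dose_iv / CL
        = 300 / 37.7 = 7.95756 mg/L·h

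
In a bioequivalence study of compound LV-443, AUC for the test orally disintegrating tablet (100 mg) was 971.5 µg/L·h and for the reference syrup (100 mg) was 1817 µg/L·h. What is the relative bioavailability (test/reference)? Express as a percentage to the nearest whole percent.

F_rel = 53%

F_rel = (AUC_test/D_test) / (AUC_ref/D_ref)
      = (971.5/100) / (1817/100)
      = 9.715 / 18.17 = 0.5347 = 53.47%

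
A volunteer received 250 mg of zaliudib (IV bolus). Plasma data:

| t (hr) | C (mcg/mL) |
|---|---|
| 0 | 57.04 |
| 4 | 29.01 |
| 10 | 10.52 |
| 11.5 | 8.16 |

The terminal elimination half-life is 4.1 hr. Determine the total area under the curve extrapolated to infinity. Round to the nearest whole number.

AUC = 353 mcg/mL·hr

Trapezoidal AUC_0→11.5:
  [0→4]: (57.04+29.01)/2 × 4 = 172.1
  [4→10]: (29.01+10.52)/2 × 6 = 118.59
  [10→11.5]: (10.52+8.16)/2 × 1.5 = 14.01
  Sum = 304.7 mcg/mL·hr
k_e = ln2 / t½ = 0.693147 / 4.1 = 0.1691 hr^-1
Extrapolated tail: C_last / k_e = 8.16 / 0.1691 = 48.255
AUC_0→∞ = 304.7 + 48.255 = 352.955 mcg/mL·hr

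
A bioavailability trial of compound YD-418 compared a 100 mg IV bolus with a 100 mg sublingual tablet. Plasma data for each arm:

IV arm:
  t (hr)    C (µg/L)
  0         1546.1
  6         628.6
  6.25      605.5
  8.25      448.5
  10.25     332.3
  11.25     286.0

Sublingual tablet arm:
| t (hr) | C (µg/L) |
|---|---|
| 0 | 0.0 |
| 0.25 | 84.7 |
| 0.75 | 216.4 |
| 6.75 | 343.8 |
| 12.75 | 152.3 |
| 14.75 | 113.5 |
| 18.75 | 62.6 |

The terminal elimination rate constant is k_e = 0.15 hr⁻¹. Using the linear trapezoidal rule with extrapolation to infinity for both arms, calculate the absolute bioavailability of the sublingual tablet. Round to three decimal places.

F = 0.400

Trapezoidal AUC_0→11.25 (IV):
  [0→6]: (1546.1+628.6)/2 × 6 = 6524.1
  [6→6.25]: (628.6+605.5)/2 × 0.25 = 154.2625
  [6.25→8.25]: (605.5+448.5)/2 × 2 = 1054.0
  [8.25→10.25]: (448.5+332.3)/2 × 2 = 780.8
  [10.25→11.25]: (332.3+286.0)/2 × 1 = 309.15
  Sum = 8822.3125 µg/L·hr
IV tail: 286.0/0.15 = 1906.667; AUC_iv,0→∞ = 8822.3125 + 1906.667 = 10728.9795 µg/L·hr
Trapezoidal AUC_0→18.75 (sublingual tablet):
  [0→0.25]: (0.0+84.7)/2 × 0.25 = 10.5875
  [0.25→0.75]: (84.7+216.4)/2 × 0.5 = 75.275
  [0.75→6.75]: (216.4+343.8)/2 × 6 = 1680.6
  [6.75→12.75]: (343.8+152.3)/2 × 6 = 1488.3
  [12.75→14.75]: (152.3+113.5)/2 × 2 = 265.8
  [14.75→18.75]: (113.5+62.6)/2 × 4 = 352.2
  Sum = 3872.7625 µg/L·hr
sublingual tablet tail: 62.6/0.15 = 417.333; AUC_ev,0→∞ = 3872.7625 + 417.333 = 4290.0955 µg/L·hr
F = (AUC_ev/D_ev)/(AUC_iv/D_iv) = (4290.0955/100)/(10728.9795/100) = 42.900955/107.29 = 0.3999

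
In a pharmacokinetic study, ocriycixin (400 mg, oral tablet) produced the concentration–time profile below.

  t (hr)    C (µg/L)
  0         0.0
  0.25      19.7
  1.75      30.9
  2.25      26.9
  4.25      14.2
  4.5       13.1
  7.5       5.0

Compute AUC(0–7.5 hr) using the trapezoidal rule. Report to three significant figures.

AUC = 127 µg/L·hr

Trapezoidal AUC_0→7.5:
  [0→0.25]: (0.0+19.7)/2 × 0.25 = 2.4625
  [0.25→1.75]: (19.7+30.9)/2 × 1.5 = 37.95
  [1.75→2.25]: (30.9+26.9)/2 × 0.5 = 14.45
  [2.25→4.25]: (26.9+14.2)/2 × 2 = 41.1
  [4.25→4.5]: (14.2+13.1)/2 × 0.25 = 3.4125
  [4.5→7.5]: (13.1+5.0)/2 × 3 = 27.15
  Sum = 126.525 µg/L·hr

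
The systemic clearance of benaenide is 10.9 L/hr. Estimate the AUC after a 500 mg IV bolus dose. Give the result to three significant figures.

AUC_0→∞ = Dose_iv / CL
        = 500 / 10.9 = 45.8716 mg/L·hr

AUC = 45.9 mg/L·hr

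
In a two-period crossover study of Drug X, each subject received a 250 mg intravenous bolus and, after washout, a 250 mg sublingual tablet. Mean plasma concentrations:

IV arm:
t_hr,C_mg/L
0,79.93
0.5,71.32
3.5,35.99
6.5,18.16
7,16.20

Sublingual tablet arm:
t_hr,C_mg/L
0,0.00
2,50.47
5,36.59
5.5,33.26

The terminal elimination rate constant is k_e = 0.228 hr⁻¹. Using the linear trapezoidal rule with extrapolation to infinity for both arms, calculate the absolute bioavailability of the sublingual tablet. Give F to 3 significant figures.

Trapezoidal AUC_0→7 (IV):
  [0→0.5]: (79.93+71.32)/2 × 0.5 = 37.8125
  [0.5→3.5]: (71.32+35.99)/2 × 3 = 160.965
  [3.5→6.5]: (35.99+18.16)/2 × 3 = 81.225
  [6.5→7]: (18.16+16.20)/2 × 0.5 = 8.59
  Sum = 288.5925 mg/L·hr
IV tail: 16.20/0.228 = 71.053; AUC_iv,0→∞ = 288.5925 + 71.053 = 359.6455 mg/L·hr
Trapezoidal AUC_0→5.5 (sublingual tablet):
  [0→2]: (0.00+50.47)/2 × 2 = 50.47
  [2→5]: (50.47+36.59)/2 × 3 = 130.59
  [5→5.5]: (36.59+33.26)/2 × 0.5 = 17.4625
  Sum = 198.5225 mg/L·hr
sublingual tablet tail: 33.26/0.228 = 145.877; AUC_ev,0→∞ = 198.5225 + 145.877 = 344.3995 mg/L·hr
F = (AUC_ev/D_ev)/(AUC_iv/D_iv) = (344.3995/250)/(359.6455/250) = 1.377598/1.438582 = 0.9576

F = 0.958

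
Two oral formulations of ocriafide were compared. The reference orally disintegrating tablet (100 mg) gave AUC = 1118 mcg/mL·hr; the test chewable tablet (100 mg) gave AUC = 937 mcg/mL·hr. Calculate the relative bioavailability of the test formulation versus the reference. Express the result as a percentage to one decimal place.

F_rel = 83.8%

F_rel = (AUC_test/D_test) / (AUC_ref/D_ref)
      = (937/100) / (1118/100)
      = 9.37 / 11.18 = 0.8381 = 83.81%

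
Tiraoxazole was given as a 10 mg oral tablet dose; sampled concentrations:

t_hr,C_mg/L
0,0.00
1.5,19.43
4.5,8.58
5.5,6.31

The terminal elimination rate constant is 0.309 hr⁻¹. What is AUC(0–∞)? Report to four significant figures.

Trapezoidal AUC_0→5.5:
  [0→1.5]: (0.00+19.43)/2 × 1.5 = 14.5725
  [1.5→4.5]: (19.43+8.58)/2 × 3 = 42.015
  [4.5→5.5]: (8.58+6.31)/2 × 1 = 7.445
  Sum = 64.0325 mg/L·hr
Extrapolated tail: C_last / k_e = 6.31 / 0.309 = 20.421
AUC_0→∞ = 64.0325 + 20.421 = 84.4535 mg/L·hr

AUC = 84.45 mg/L·hr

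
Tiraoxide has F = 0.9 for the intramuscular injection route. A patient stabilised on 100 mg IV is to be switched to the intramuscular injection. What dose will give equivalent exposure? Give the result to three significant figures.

For equal systemic exposure: F × D_ev = D_iv
D_ev = D_iv / F = 100 / 0.9 = 111.111 mg

D_intramuscular = 111 mg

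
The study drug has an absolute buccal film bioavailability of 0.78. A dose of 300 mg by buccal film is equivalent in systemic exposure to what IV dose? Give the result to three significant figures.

Systemic exposure from an extravascular dose = F × D_ev, so the equivalent IV dose is F × D_ev.
D_iv = F × D_ev = 0.78 × 300 = 234 mg

D_iv = 234 mg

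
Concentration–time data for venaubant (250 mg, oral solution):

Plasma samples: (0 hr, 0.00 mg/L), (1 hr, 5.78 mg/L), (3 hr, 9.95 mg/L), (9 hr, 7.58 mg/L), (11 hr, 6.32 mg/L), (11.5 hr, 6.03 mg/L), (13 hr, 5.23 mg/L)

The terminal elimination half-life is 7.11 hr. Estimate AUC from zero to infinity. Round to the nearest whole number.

Trapezoidal AUC_0→13:
  [0→1]: (0.00+5.78)/2 × 1 = 2.89
  [1→3]: (5.78+9.95)/2 × 2 = 15.73
  [3→9]: (9.95+7.58)/2 × 6 = 52.59
  [9→11]: (7.58+6.32)/2 × 2 = 13.9
  [11→11.5]: (6.32+6.03)/2 × 0.5 = 3.0875
  [11.5→13]: (6.03+5.23)/2 × 1.5 = 8.445
  Sum = 96.6425 mg/L·hr
k_e = ln2 / t½ = 0.693147 / 7.11 = 0.0975 hr^-1
Extrapolated tail: C_last / k_e = 5.23 / 0.0975 = 53.641
AUC_0→∞ = 96.6425 + 53.641 = 150.2835 mg/L·hr

AUC = 150 mg/L·hr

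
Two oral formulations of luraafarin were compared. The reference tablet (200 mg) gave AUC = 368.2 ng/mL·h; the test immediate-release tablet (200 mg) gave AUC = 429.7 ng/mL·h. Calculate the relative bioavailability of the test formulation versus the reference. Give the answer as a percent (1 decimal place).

F_rel = (AUC_test/D_test) / (AUC_ref/D_ref)
      = (429.7/200) / (368.2/200)
      = 2.1485 / 1.841 = 1.1670 = 116.70%

F_rel = 116.7%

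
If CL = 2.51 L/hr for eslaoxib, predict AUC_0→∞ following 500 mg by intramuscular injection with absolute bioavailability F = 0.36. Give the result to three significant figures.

AUC_0→∞ = F × Dose / CL
        = 0.36 × 500 / 2.51 = 71.7131 mg/L·hr

AUC = 71.7 mg/L·hr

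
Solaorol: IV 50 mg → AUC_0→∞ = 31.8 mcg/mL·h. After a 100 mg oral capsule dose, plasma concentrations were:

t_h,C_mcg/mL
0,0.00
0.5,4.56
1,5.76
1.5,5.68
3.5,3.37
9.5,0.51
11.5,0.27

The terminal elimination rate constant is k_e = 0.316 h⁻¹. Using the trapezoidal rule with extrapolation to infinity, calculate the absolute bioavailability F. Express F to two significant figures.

F = 0.45

Trapezoidal AUC_0→11.5 (oral capsule):
  [0→0.5]: (0.00+4.56)/2 × 0.5 = 1.14
  [0.5→1]: (4.56+5.76)/2 × 0.5 = 2.58
  [1→1.5]: (5.76+5.68)/2 × 0.5 = 2.86
  [1.5→3.5]: (5.68+3.37)/2 × 2 = 9.05
  [3.5→9.5]: (3.37+0.51)/2 × 6 = 11.64
  [9.5→11.5]: (0.51+0.27)/2 × 2 = 0.78
  Sum = 28.05 mcg/mL·h
Tail: C_last/k_e = 0.27/0.316 = 0.854
AUC_0→∞ (oral capsule) = 28.05 + 0.854 = 28.904 mcg/mL·h
F = (AUC_ev/D_ev)/(AUC_iv/D_iv) = (28.904/100)/(31.8/50) = 0.28904/0.636 = 0.4545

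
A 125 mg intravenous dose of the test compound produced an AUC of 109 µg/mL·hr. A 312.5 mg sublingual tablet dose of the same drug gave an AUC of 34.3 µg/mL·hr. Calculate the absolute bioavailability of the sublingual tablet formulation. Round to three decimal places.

F = 0.126

F = (AUC_ev / D_ev) / (AUC_iv / D_iv)
  = (34.3/312.5) / (109/125)
  = 0.10976 / 0.872 = 0.1259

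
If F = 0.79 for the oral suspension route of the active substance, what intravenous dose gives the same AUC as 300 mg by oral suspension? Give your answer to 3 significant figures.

Systemic exposure from an extravascular dose = F × D_ev, so the equivalent IV dose is F × D_ev.
D_iv = F × D_ev = 0.79 × 300 = 237 mg

D_iv = 237 mg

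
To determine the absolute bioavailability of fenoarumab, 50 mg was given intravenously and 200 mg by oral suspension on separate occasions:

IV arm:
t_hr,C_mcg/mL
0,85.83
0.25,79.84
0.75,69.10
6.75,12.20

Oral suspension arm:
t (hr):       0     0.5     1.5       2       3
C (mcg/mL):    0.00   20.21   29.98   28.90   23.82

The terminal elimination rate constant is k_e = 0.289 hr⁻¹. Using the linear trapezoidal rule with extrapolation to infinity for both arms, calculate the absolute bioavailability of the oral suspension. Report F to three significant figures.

Trapezoidal AUC_0→6.75 (IV):
  [0→0.25]: (85.83+79.84)/2 × 0.25 = 20.70875
  [0.25→0.75]: (79.84+69.10)/2 × 0.5 = 37.235
  [0.75→6.75]: (69.10+12.20)/2 × 6 = 243.9
  Sum = 301.84375 mcg/mL·hr
IV tail: 12.20/0.289 = 42.215; AUC_iv,0→∞ = 301.84375 + 42.215 = 344.05875 mcg/mL·hr
Trapezoidal AUC_0→3 (oral suspension):
  [0→0.5]: (0.00+20.21)/2 × 0.5 = 5.0525
  [0.5→1.5]: (20.21+29.98)/2 × 1 = 25.095
  [1.5→2]: (29.98+28.90)/2 × 0.5 = 14.72
  [2→3]: (28.90+23.82)/2 × 1 = 26.36
  Sum = 71.2275 mcg/mL·hr
oral suspension tail: 23.82/0.289 = 82.422; AUC_ev,0→∞ = 71.2275 + 82.422 = 153.6495 mcg/mL·hr
F = (AUC_ev/D_ev)/(AUC_iv/D_iv) = (153.6495/200)/(344.05875/50) = 0.7682475/6.881175 = 0.1116

F = 0.112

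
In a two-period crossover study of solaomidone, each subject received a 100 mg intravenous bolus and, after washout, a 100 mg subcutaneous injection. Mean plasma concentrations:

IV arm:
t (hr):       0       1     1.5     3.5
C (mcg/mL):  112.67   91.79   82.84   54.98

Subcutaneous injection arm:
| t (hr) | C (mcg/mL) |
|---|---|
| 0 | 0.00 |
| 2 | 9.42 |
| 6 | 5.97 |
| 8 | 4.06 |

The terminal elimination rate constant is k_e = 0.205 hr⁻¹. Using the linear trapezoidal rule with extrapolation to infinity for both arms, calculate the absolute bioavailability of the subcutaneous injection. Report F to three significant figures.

Trapezoidal AUC_0→3.5 (IV):
  [0→1]: (112.67+91.79)/2 × 1 = 102.23
  [1→1.5]: (91.79+82.84)/2 × 0.5 = 43.6575
  [1.5→3.5]: (82.84+54.98)/2 × 2 = 137.82
  Sum = 283.7075 mcg/mL·hr
IV tail: 54.98/0.205 = 268.195; AUC_iv,0→∞ = 283.7075 + 268.195 = 551.9025 mcg/mL·hr
Trapezoidal AUC_0→8 (subcutaneous injection):
  [0→2]: (0.00+9.42)/2 × 2 = 9.42
  [2→6]: (9.42+5.97)/2 × 4 = 30.78
  [6→8]: (5.97+4.06)/2 × 2 = 10.03
  Sum = 50.23 mcg/mL·hr
subcutaneous injection tail: 4.06/0.205 = 19.805; AUC_ev,0→∞ = 50.23 + 19.805 = 70.035 mcg/mL·hr
F = (AUC_ev/D_ev)/(AUC_iv/D_iv) = (70.035/100)/(551.9025/100) = 0.70035/5.519025 = 0.1269

F = 0.127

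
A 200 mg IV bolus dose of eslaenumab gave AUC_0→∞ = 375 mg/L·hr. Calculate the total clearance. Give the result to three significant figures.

CL = 0.533 L/hr

CL = Dose_iv / AUC_0→∞
   = 200 / 375 = 0.533333 L/hr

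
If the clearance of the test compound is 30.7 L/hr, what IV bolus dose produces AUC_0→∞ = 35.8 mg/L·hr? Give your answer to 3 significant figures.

Dose = 1100 mg

Dose_iv = CL × AUC_0→∞
     = 30.7 × 35.8 = 1099.06 mg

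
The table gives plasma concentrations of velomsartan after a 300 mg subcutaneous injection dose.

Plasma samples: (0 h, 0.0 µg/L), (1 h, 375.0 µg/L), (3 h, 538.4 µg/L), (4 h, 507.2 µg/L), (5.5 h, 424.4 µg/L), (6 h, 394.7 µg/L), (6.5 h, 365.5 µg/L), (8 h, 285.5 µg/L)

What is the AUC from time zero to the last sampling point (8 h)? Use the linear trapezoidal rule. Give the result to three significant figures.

AUC = 3210 µg/L·h

Trapezoidal AUC_0→8:
  [0→1]: (0.0+375.0)/2 × 1 = 187.5
  [1→3]: (375.0+538.4)/2 × 2 = 913.4
  [3→4]: (538.4+507.2)/2 × 1 = 522.8
  [4→5.5]: (507.2+424.4)/2 × 1.5 = 698.7
  [5.5→6]: (424.4+394.7)/2 × 0.5 = 204.775
  [6→6.5]: (394.7+365.5)/2 × 0.5 = 190.05
  [6.5→8]: (365.5+285.5)/2 × 1.5 = 488.25
  Sum = 3205.475 µg/L·h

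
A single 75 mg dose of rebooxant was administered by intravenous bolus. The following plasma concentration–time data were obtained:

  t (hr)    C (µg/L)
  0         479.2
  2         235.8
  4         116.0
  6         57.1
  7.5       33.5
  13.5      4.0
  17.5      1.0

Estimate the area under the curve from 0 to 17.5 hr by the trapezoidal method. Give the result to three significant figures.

Trapezoidal AUC_0→17.5:
  [0→2]: (479.2+235.8)/2 × 2 = 715.0
  [2→4]: (235.8+116.0)/2 × 2 = 351.8
  [4→6]: (116.0+57.1)/2 × 2 = 173.1
  [6→7.5]: (57.1+33.5)/2 × 1.5 = 67.95
  [7.5→13.5]: (33.5+4.0)/2 × 6 = 112.5
  [13.5→17.5]: (4.0+1.0)/2 × 4 = 10.0
  Sum = 1430.35 µg/L·hr

AUC = 1430 µg/L·hr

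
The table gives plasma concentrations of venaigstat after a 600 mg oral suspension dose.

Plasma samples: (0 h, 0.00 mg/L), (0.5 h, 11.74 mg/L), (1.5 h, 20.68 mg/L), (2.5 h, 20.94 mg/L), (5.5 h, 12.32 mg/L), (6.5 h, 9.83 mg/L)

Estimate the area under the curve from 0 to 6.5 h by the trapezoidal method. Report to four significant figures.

Trapezoidal AUC_0→6.5:
  [0→0.5]: (0.00+11.74)/2 × 0.5 = 2.935
  [0.5→1.5]: (11.74+20.68)/2 × 1 = 16.21
  [1.5→2.5]: (20.68+20.94)/2 × 1 = 20.81
  [2.5→5.5]: (20.94+12.32)/2 × 3 = 49.89
  [5.5→6.5]: (12.32+9.83)/2 × 1 = 11.075
  Sum = 100.92 mg/L·h

AUC = 100.9 mg/L·h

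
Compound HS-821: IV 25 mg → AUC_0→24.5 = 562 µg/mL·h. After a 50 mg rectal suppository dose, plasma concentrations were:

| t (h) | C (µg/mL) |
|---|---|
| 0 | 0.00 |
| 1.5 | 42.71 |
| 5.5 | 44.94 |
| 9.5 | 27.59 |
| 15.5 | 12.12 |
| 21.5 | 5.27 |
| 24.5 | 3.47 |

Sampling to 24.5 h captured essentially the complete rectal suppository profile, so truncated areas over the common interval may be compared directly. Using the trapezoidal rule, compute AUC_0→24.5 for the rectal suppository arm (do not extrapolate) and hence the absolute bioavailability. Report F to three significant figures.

Trapezoidal AUC_0→24.5 (rectal suppository):
  [0→1.5]: (0.00+42.71)/2 × 1.5 = 32.0325
  [1.5→5.5]: (42.71+44.94)/2 × 4 = 175.3
  [5.5→9.5]: (44.94+27.59)/2 × 4 = 145.06
  [9.5→15.5]: (27.59+12.12)/2 × 6 = 119.13
  [15.5→21.5]: (12.12+5.27)/2 × 6 = 52.17
  [21.5→24.5]: (5.27+3.47)/2 × 3 = 13.11
  Sum = 536.8025 µg/mL·h
F = (AUC_ev/D_ev)/(AUC_iv/D_iv) = (536.8025/50)/(562/25) = 10.73605/22.48 = 0.4776

F = 0.478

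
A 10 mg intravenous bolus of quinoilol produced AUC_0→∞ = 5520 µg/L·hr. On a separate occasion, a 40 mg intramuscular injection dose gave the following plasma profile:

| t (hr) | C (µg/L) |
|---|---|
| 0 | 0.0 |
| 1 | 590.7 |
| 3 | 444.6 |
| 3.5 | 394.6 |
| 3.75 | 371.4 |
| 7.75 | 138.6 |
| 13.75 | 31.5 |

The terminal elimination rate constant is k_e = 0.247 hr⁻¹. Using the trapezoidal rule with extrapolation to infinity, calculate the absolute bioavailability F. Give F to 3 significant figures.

Trapezoidal AUC_0→13.75 (intramuscular injection):
  [0→1]: (0.0+590.7)/2 × 1 = 295.35
  [1→3]: (590.7+444.6)/2 × 2 = 1035.3
  [3→3.5]: (444.6+394.6)/2 × 0.5 = 209.8
  [3.5→3.75]: (394.6+371.4)/2 × 0.25 = 95.75
  [3.75→7.75]: (371.4+138.6)/2 × 4 = 1020.0
  [7.75→13.75]: (138.6+31.5)/2 × 6 = 510.3
  Sum = 3166.5 µg/L·hr
Tail: C_last/k_e = 31.5/0.247 = 127.530
AUC_0→∞ (intramuscular injection) = 3166.5 + 127.530 = 3294.03 µg/L·hr
F = (AUC_ev/D_ev)/(AUC_iv/D_iv) = (3294.03/40)/(5520/10) = 82.35075/552 = 0.1492

F = 0.149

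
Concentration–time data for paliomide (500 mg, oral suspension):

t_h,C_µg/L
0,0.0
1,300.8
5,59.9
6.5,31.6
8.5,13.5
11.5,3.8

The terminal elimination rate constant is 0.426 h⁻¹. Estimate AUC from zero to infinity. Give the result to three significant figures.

AUC = 1020 µg/L·h

Trapezoidal AUC_0→11.5:
  [0→1]: (0.0+300.8)/2 × 1 = 150.4
  [1→5]: (300.8+59.9)/2 × 4 = 721.4
  [5→6.5]: (59.9+31.6)/2 × 1.5 = 68.625
  [6.5→8.5]: (31.6+13.5)/2 × 2 = 45.1
  [8.5→11.5]: (13.5+3.8)/2 × 3 = 25.95
  Sum = 1011.475 µg/L·h
Extrapolated tail: C_last / k_e = 3.8 / 0.426 = 8.920
AUC_0→∞ = 1011.475 + 8.920 = 1020.395 µg/L·h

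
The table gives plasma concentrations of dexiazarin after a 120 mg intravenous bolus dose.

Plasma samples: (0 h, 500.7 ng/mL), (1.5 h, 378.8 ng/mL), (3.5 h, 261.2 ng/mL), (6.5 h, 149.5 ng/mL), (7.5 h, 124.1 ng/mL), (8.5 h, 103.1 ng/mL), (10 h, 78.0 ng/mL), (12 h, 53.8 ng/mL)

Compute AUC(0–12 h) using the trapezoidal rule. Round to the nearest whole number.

Trapezoidal AUC_0→12:
  [0→1.5]: (500.7+378.8)/2 × 1.5 = 659.625
  [1.5→3.5]: (378.8+261.2)/2 × 2 = 640.0
  [3.5→6.5]: (261.2+149.5)/2 × 3 = 616.05
  [6.5→7.5]: (149.5+124.1)/2 × 1 = 136.8
  [7.5→8.5]: (124.1+103.1)/2 × 1 = 113.6
  [8.5→10]: (103.1+78.0)/2 × 1.5 = 135.825
  [10→12]: (78.0+53.8)/2 × 2 = 131.8
  Sum = 2433.7 ng/mL·h

AUC = 2434 ng/mL·h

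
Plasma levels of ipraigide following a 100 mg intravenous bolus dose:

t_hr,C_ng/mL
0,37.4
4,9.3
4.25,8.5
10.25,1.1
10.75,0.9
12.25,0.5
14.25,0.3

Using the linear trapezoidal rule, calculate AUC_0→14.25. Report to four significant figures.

Trapezoidal AUC_0→14.25:
  [0→4]: (37.4+9.3)/2 × 4 = 93.4
  [4→4.25]: (9.3+8.5)/2 × 0.25 = 2.225
  [4.25→10.25]: (8.5+1.1)/2 × 6 = 28.8
  [10.25→10.75]: (1.1+0.9)/2 × 0.5 = 0.5
  [10.75→12.25]: (0.9+0.5)/2 × 1.5 = 1.05
  [12.25→14.25]: (0.5+0.3)/2 × 2 = 0.8
  Sum = 126.775 ng/mL·hr

AUC = 126.8 ng/mL·hr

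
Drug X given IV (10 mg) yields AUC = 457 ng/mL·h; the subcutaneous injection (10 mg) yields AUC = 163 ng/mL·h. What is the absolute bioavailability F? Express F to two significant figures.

F = (AUC_ev / D_ev) / (AUC_iv / D_iv)
  = (163/10) / (457/10)
  = 16.3 / 45.7 = 0.3567

F = 0.36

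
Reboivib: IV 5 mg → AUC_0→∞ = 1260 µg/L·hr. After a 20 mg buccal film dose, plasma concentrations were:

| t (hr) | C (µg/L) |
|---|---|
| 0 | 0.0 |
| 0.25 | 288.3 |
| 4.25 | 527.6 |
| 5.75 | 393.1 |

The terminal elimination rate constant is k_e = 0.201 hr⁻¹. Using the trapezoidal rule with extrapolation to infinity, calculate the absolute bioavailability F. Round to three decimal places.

F = 0.856

Trapezoidal AUC_0→5.75 (buccal film):
  [0→0.25]: (0.0+288.3)/2 × 0.25 = 36.0375
  [0.25→4.25]: (288.3+527.6)/2 × 4 = 1631.8
  [4.25→5.75]: (527.6+393.1)/2 × 1.5 = 690.525
  Sum = 2358.3625 µg/L·hr
Tail: C_last/k_e = 393.1/0.201 = 1955.721
AUC_0→∞ (buccal film) = 2358.3625 + 1955.721 = 4314.0835 µg/L·hr
F = (AUC_ev/D_ev)/(AUC_iv/D_iv) = (4314.0835/20)/(1260/5) = 215.704/252 = 0.8560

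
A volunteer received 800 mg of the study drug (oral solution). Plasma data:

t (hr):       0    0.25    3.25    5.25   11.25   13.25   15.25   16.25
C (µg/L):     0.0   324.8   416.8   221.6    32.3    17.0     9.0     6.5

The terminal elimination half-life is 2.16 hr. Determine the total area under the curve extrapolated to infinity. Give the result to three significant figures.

Trapezoidal AUC_0→16.25:
  [0→0.25]: (0.0+324.8)/2 × 0.25 = 40.6
  [0.25→3.25]: (324.8+416.8)/2 × 3 = 1112.4
  [3.25→5.25]: (416.8+221.6)/2 × 2 = 638.4
  [5.25→11.25]: (221.6+32.3)/2 × 6 = 761.7
  [11.25→13.25]: (32.3+17.0)/2 × 2 = 49.3
  [13.25→15.25]: (17.0+9.0)/2 × 2 = 26.0
  [15.25→16.25]: (9.0+6.5)/2 × 1 = 7.75
  Sum = 2636.15 µg/L·hr
k_e = ln2 / t½ = 0.693147 / 2.16 = 0.3209 hr^-1
Extrapolated tail: C_last / k_e = 6.5 / 0.3209 = 20.256
AUC_0→∞ = 2636.15 + 20.256 = 2656.406 µg/L·hr

AUC = 2660 µg/L·hr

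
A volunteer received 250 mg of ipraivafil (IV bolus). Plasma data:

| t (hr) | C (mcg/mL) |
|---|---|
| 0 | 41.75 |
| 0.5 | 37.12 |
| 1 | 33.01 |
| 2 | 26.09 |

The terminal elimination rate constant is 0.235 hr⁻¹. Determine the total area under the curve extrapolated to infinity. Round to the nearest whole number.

Trapezoidal AUC_0→2:
  [0→0.5]: (41.75+37.12)/2 × 0.5 = 19.7175
  [0.5→1]: (37.12+33.01)/2 × 0.5 = 17.5325
  [1→2]: (33.01+26.09)/2 × 1 = 29.55
  Sum = 66.8 mcg/mL·hr
Extrapolated tail: C_last / k_e = 26.09 / 0.235 = 111.021
AUC_0→∞ = 66.8 + 111.021 = 177.821 mcg/mL·hr

AUC = 178 mcg/mL·hr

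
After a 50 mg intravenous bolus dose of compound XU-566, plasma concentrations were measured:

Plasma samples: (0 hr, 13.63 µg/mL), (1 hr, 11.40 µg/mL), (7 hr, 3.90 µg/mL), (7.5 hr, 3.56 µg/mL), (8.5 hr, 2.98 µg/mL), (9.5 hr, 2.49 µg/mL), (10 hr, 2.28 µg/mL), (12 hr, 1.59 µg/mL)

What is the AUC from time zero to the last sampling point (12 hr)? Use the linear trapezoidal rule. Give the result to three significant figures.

AUC = 71.3 µg/mL·hr

Trapezoidal AUC_0→12:
  [0→1]: (13.63+11.40)/2 × 1 = 12.515
  [1→7]: (11.40+3.90)/2 × 6 = 45.9
  [7→7.5]: (3.90+3.56)/2 × 0.5 = 1.865
  [7.5→8.5]: (3.56+2.98)/2 × 1 = 3.27
  [8.5→9.5]: (2.98+2.49)/2 × 1 = 2.735
  [9.5→10]: (2.49+2.28)/2 × 0.5 = 1.1925
  [10→12]: (2.28+1.59)/2 × 2 = 3.87
  Sum = 71.3475 µg/mL·hr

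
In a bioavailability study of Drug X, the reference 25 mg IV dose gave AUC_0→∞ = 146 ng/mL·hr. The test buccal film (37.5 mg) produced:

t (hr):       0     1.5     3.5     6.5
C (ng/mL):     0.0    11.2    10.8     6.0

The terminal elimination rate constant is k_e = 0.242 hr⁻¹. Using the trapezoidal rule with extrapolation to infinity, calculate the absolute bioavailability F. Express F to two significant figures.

F = 0.37

Trapezoidal AUC_0→6.5 (buccal film):
  [0→1.5]: (0.0+11.2)/2 × 1.5 = 8.4
  [1.5→3.5]: (11.2+10.8)/2 × 2 = 22.0
  [3.5→6.5]: (10.8+6.0)/2 × 3 = 25.2
  Sum = 55.6 ng/mL·hr
Tail: C_last/k_e = 6.0/0.242 = 24.793
AUC_0→∞ (buccal film) = 55.6 + 24.793 = 80.393 ng/mL·hr
F = (AUC_ev/D_ev)/(AUC_iv/D_iv) = (80.393/37.5)/(146/25) = 2.14381/5.84 = 0.3671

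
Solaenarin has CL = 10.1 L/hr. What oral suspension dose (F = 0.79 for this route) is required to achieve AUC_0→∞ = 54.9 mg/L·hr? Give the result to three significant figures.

Dose = 702 mg

Dose = CL × AUC_0→∞ / F
     = 10.1 × 54.9 / 0.79 = 701.886 mg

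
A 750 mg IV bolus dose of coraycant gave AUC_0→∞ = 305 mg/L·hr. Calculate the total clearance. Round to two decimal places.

CL = 2.46 L/hr

CL = Dose_iv / AUC_0→∞
   = 750 / 305 = 2.45902 L/hr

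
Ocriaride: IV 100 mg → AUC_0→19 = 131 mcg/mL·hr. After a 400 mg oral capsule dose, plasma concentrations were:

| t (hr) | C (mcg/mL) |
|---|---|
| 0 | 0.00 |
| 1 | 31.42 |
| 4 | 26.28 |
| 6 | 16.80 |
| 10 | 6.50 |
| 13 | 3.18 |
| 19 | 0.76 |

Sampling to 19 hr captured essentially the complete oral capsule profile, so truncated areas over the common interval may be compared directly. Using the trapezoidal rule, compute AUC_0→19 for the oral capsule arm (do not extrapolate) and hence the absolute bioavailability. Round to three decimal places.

Trapezoidal AUC_0→19 (oral capsule):
  [0→1]: (0.00+31.42)/2 × 1 = 15.71
  [1→4]: (31.42+26.28)/2 × 3 = 86.55
  [4→6]: (26.28+16.80)/2 × 2 = 43.08
  [6→10]: (16.80+6.50)/2 × 4 = 46.6
  [10→13]: (6.50+3.18)/2 × 3 = 14.52
  [13→19]: (3.18+0.76)/2 × 6 = 11.82
  Sum = 218.28 mcg/mL·hr
F = (AUC_ev/D_ev)/(AUC_iv/D_iv) = (218.28/400)/(131/100) = 0.5457/1.31 = 0.4166

F = 0.417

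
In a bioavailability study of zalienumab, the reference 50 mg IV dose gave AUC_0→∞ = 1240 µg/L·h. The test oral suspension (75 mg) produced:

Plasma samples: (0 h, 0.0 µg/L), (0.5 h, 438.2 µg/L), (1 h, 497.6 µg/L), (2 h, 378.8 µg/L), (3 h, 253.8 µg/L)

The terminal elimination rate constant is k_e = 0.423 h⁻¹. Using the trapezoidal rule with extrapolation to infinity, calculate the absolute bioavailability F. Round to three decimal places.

Trapezoidal AUC_0→3 (oral suspension):
  [0→0.5]: (0.0+438.2)/2 × 0.5 = 109.55
  [0.5→1]: (438.2+497.6)/2 × 0.5 = 233.95
  [1→2]: (497.6+378.8)/2 × 1 = 438.2
  [2→3]: (378.8+253.8)/2 × 1 = 316.3
  Sum = 1098.0 µg/L·h
Tail: C_last/k_e = 253.8/0.423 = 600.000
AUC_0→∞ (oral suspension) = 1098.0 + 600.000 = 1698.0 µg/L·h
F = (AUC_ev/D_ev)/(AUC_iv/D_iv) = (1698.0/75)/(1240/50) = 22.64/24.8 = 0.9129

F = 0.913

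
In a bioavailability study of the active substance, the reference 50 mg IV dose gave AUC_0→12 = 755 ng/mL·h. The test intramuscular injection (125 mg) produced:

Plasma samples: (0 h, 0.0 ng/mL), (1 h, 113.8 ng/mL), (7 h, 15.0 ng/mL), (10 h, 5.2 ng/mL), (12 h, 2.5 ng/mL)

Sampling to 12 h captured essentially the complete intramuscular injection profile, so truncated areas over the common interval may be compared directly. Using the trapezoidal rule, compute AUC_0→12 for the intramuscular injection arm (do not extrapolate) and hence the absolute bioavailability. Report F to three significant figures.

Trapezoidal AUC_0→12 (intramuscular injection):
  [0→1]: (0.0+113.8)/2 × 1 = 56.9
  [1→7]: (113.8+15.0)/2 × 6 = 386.4
  [7→10]: (15.0+5.2)/2 × 3 = 30.3
  [10→12]: (5.2+2.5)/2 × 2 = 7.7
  Sum = 481.3 ng/mL·h
F = (AUC_ev/D_ev)/(AUC_iv/D_iv) = (481.3/125)/(755/50) = 3.8504/15.1 = 0.2550

F = 0.255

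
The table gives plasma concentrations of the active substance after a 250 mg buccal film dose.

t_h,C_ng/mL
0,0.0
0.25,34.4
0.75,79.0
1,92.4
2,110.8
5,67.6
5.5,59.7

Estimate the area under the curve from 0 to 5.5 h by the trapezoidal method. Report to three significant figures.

Trapezoidal AUC_0→5.5:
  [0→0.25]: (0.0+34.4)/2 × 0.25 = 4.3
  [0.25→0.75]: (34.4+79.0)/2 × 0.5 = 28.35
  [0.75→1]: (79.0+92.4)/2 × 0.25 = 21.425
  [1→2]: (92.4+110.8)/2 × 1 = 101.6
  [2→5]: (110.8+67.6)/2 × 3 = 267.6
  [5→5.5]: (67.6+59.7)/2 × 0.5 = 31.825
  Sum = 455.1 ng/mL·h

AUC = 455 ng/mL·h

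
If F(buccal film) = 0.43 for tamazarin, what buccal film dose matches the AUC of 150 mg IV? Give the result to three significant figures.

D_buccal = 349 mg

For equal systemic exposure: F × D_ev = D_iv
D_ev = D_iv / F = 150 / 0.43 = 348.837 mg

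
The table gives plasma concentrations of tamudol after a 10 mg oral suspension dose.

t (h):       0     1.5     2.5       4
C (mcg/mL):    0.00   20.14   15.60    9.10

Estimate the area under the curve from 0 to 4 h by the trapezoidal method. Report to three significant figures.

AUC = 51.5 mcg/mL·h

Trapezoidal AUC_0→4:
  [0→1.5]: (0.00+20.14)/2 × 1.5 = 15.105
  [1.5→2.5]: (20.14+15.60)/2 × 1 = 17.87
  [2.5→4]: (15.60+9.10)/2 × 1.5 = 18.525
  Sum = 51.5 mcg/mL·h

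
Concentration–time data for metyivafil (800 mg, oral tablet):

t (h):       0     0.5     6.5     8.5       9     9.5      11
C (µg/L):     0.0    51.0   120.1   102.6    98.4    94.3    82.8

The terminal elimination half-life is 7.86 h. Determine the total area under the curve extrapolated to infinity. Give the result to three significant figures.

Trapezoidal AUC_0→11:
  [0→0.5]: (0.0+51.0)/2 × 0.5 = 12.75
  [0.5→6.5]: (51.0+120.1)/2 × 6 = 513.3
  [6.5→8.5]: (120.1+102.6)/2 × 2 = 222.7
  [8.5→9]: (102.6+98.4)/2 × 0.5 = 50.25
  [9→9.5]: (98.4+94.3)/2 × 0.5 = 48.175
  [9.5→11]: (94.3+82.8)/2 × 1.5 = 132.825
  Sum = 980.0 µg/L·h
k_e = ln2 / t½ = 0.693147 / 7.86 = 0.0882 h^-1
Extrapolated tail: C_last / k_e = 82.8 / 0.0882 = 938.776
AUC_0→∞ = 980.0 + 938.776 = 1918.776 µg/L·h

AUC = 1920 µg/L·h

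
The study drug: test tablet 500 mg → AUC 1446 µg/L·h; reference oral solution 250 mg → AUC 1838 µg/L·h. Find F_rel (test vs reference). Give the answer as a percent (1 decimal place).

F_rel = (AUC_test/D_test) / (AUC_ref/D_ref)
      = (1446/500) / (1838/250)
      = 2.892 / 7.352 = 0.3934 = 39.34%

F_rel = 39.3%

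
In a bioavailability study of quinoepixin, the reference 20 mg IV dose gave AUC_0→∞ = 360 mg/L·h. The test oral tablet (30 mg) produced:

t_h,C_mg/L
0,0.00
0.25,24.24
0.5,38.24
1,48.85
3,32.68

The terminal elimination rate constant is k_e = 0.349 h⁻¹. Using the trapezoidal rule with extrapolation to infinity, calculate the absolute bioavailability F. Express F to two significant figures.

F = 0.38

Trapezoidal AUC_0→3 (oral tablet):
  [0→0.25]: (0.00+24.24)/2 × 0.25 = 3.03
  [0.25→0.5]: (24.24+38.24)/2 × 0.25 = 7.81
  [0.5→1]: (38.24+48.85)/2 × 0.5 = 21.7725
  [1→3]: (48.85+32.68)/2 × 2 = 81.53
  Sum = 114.1425 mg/L·h
Tail: C_last/k_e = 32.68/0.349 = 93.639
AUC_0→∞ (oral tablet) = 114.1425 + 93.639 = 207.7815 mg/L·h
F = (AUC_ev/D_ev)/(AUC_iv/D_iv) = (207.7815/30)/(360/20) = 6.92605/18 = 0.3848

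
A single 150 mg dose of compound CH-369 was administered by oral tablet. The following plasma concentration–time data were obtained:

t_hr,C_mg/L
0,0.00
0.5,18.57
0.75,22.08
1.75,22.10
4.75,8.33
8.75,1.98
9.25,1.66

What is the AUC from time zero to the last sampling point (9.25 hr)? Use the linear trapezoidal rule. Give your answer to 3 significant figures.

AUC = 99.0 mg/L·hr

Trapezoidal AUC_0→9.25:
  [0→0.5]: (0.00+18.57)/2 × 0.5 = 4.6425
  [0.5→0.75]: (18.57+22.08)/2 × 0.25 = 5.08125
  [0.75→1.75]: (22.08+22.10)/2 × 1 = 22.09
  [1.75→4.75]: (22.10+8.33)/2 × 3 = 45.645
  [4.75→8.75]: (8.33+1.98)/2 × 4 = 20.62
  [8.75→9.25]: (1.98+1.66)/2 × 0.5 = 0.91
  Sum = 98.98875 mg/L·hr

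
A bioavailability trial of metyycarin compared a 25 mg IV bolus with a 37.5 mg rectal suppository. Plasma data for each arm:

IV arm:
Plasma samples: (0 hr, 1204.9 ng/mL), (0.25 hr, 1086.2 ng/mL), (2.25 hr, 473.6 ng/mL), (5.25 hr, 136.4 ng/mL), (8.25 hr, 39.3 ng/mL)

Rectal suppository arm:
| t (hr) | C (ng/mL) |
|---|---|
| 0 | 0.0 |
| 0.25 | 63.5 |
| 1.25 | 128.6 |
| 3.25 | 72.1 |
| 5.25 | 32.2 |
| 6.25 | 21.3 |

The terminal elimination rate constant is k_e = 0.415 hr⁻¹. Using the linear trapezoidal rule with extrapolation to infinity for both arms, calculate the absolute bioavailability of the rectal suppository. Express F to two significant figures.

F = 0.10

Trapezoidal AUC_0→8.25 (IV):
  [0→0.25]: (1204.9+1086.2)/2 × 0.25 = 286.3875
  [0.25→2.25]: (1086.2+473.6)/2 × 2 = 1559.8
  [2.25→5.25]: (473.6+136.4)/2 × 3 = 915.0
  [5.25→8.25]: (136.4+39.3)/2 × 3 = 263.55
  Sum = 3024.7375 ng/mL·hr
IV tail: 39.3/0.415 = 94.699; AUC_iv,0→∞ = 3024.7375 + 94.699 = 3119.4365 ng/mL·hr
Trapezoidal AUC_0→6.25 (rectal suppository):
  [0→0.25]: (0.0+63.5)/2 × 0.25 = 7.9375
  [0.25→1.25]: (63.5+128.6)/2 × 1 = 96.05
  [1.25→3.25]: (128.6+72.1)/2 × 2 = 200.7
  [3.25→5.25]: (72.1+32.2)/2 × 2 = 104.3
  [5.25→6.25]: (32.2+21.3)/2 × 1 = 26.75
  Sum = 435.7375 ng/mL·hr
rectal suppository tail: 21.3/0.415 = 51.325; AUC_ev,0→∞ = 435.7375 + 51.325 = 487.0625 ng/mL·hr
F = (AUC_ev/D_ev)/(AUC_iv/D_iv) = (487.0625/37.5)/(3119.4365/25) = 12.9883/124.77746 = 0.1041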